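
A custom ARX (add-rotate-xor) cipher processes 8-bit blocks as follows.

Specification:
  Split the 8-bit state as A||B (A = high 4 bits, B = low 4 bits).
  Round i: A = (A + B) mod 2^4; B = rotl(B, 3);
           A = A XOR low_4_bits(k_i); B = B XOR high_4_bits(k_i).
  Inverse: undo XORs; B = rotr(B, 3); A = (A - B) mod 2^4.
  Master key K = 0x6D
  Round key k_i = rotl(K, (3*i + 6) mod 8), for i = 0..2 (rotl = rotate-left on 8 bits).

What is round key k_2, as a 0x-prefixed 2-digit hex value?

0xD6

K = 0x6D
k_0 = rotl(K, (3*0+6) mod 8) = rotl(K, 6) = 0x5B
k_1 = rotl(K, (3*1+6) mod 8) = rotl(K, 1) = 0xDA
k_2 = rotl(K, (3*2+6) mod 8) = rotl(K, 4) = 0xD6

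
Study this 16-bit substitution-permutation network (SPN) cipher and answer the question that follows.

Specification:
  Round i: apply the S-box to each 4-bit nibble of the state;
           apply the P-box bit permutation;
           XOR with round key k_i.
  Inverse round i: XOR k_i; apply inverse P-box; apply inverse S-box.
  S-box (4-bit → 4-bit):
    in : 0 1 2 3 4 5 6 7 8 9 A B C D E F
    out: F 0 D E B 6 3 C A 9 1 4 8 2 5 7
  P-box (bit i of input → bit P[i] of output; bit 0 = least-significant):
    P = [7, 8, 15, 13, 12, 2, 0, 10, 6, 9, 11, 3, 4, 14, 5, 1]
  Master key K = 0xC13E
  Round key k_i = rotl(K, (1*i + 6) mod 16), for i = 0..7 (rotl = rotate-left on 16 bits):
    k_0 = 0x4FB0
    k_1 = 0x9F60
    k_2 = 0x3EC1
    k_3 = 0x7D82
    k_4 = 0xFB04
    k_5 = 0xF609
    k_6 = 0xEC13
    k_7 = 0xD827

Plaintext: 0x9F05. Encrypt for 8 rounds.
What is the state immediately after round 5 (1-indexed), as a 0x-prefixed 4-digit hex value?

s_0 = plaintext = 0x9F05
s_1 = Round(s_0, k_0) = 0xD0E7
s_2 = Round(s_1, k_1) = 0x6529
s_3 = Round(s_2, k_2) = 0x4050
s_4 = Round(s_3, k_3) = 0x965D
s_5 = Round(s_4, k_4) = 0xF853
s_6 = Round(s_5, k_5) = 0x1534
s_7 = Round(s_6, k_6) = 0xC396
s_8 = Round(s_7, k_7) = 0xC7AD

0xF853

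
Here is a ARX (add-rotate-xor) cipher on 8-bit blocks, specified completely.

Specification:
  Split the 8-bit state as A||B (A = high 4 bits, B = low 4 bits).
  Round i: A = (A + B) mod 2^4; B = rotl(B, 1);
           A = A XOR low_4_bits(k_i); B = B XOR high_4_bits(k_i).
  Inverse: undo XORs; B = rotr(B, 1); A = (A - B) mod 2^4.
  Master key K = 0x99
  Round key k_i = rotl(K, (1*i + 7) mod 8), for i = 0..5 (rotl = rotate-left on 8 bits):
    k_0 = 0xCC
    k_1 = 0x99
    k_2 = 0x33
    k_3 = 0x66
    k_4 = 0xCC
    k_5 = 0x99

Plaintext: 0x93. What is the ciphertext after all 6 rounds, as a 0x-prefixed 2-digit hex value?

s_0 = plaintext = 0x93
s_1 = Round(s_0, k_0) = 0x0A
s_2 = Round(s_1, k_1) = 0x3C
s_3 = Round(s_2, k_2) = 0xCA
s_4 = Round(s_3, k_3) = 0x03
s_5 = Round(s_4, k_4) = 0xFA
s_6 = Round(s_5, k_5) = 0x0C

0x0C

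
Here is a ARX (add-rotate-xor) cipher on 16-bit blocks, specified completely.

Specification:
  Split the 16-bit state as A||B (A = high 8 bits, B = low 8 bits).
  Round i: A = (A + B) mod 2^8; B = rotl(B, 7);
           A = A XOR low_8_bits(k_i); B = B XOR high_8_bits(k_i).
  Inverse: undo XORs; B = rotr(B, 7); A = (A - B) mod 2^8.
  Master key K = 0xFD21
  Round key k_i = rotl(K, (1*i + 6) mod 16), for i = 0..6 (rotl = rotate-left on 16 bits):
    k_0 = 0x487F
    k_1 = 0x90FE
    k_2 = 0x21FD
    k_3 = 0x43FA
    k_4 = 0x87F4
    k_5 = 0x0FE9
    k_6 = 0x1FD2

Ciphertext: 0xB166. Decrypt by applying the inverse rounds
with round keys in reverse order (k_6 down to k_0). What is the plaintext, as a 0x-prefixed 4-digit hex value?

0xD460

s_0 = ciphertext = 0xB166
s_1 = InvRound(s_0, k_6) = 0x71F2
s_2 = InvRound(s_1, k_5) = 0x9DFB
s_3 = InvRound(s_2, k_4) = 0x71F8
s_4 = InvRound(s_3, k_3) = 0x1477
s_5 = InvRound(s_4, k_2) = 0x3DAC
s_6 = InvRound(s_5, k_1) = 0x4B78
s_7 = InvRound(s_6, k_0) = 0xD460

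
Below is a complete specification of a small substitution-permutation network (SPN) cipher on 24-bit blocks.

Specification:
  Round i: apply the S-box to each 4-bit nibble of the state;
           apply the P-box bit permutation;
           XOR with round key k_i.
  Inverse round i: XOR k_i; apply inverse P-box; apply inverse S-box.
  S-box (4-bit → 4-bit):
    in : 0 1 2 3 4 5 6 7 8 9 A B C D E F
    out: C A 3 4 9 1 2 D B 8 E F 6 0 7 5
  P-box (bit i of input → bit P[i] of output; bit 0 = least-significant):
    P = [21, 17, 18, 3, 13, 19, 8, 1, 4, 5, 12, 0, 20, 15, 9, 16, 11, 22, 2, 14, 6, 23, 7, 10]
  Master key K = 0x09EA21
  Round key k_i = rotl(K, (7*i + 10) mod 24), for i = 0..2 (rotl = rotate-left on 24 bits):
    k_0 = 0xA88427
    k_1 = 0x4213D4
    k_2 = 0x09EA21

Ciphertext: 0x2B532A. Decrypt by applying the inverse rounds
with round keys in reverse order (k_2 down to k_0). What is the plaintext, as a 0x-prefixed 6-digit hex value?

s_0 = ciphertext = 0x2B532A
s_1 = InvRound(s_0, k_2) = 0xD56078
s_2 = InvRound(s_1, k_1) = 0xC07CFA
s_3 = InvRound(s_2, k_0) = 0xFB6724

0xFB6724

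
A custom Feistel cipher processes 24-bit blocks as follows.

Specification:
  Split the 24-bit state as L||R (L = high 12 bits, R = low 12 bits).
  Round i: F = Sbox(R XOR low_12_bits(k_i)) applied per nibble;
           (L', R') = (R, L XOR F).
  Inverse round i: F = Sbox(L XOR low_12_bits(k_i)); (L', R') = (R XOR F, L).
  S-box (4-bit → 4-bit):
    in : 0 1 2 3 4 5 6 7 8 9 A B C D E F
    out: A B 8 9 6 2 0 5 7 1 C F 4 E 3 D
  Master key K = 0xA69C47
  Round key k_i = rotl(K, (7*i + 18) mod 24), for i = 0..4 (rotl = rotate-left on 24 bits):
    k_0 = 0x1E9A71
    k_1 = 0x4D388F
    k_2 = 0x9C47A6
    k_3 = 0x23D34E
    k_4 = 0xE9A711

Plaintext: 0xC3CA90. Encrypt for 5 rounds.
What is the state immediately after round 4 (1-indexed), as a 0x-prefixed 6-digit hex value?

0x56C96F

s_0 = plaintext = 0xC3CA90
s_1 = Round(s_0, k_0) = 0xA90607
s_2 = Round(s_1, k_1) = 0x6079E7
s_3 = Round(s_2, k_2) = 0x9E756C
s_4 = Round(s_3, k_3) = 0x56C96F
s_5 = Round(s_4, k_4) = 0x96F63F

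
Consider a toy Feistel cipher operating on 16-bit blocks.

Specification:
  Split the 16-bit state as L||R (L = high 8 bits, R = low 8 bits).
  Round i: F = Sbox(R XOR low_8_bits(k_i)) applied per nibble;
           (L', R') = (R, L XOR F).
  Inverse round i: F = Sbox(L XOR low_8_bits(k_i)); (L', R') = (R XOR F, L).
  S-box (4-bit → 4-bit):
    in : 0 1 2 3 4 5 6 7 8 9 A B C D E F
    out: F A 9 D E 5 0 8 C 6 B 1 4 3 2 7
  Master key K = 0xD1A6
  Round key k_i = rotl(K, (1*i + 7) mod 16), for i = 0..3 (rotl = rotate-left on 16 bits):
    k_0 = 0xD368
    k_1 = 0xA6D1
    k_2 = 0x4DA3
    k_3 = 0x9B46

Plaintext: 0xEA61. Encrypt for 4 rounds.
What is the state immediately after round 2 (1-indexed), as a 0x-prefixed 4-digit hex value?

s_0 = plaintext = 0xEA61
s_1 = Round(s_0, k_0) = 0x611C
s_2 = Round(s_1, k_1) = 0x1C22
s_3 = Round(s_2, k_2) = 0x22D6
s_4 = Round(s_3, k_3) = 0xD64D

0x1C22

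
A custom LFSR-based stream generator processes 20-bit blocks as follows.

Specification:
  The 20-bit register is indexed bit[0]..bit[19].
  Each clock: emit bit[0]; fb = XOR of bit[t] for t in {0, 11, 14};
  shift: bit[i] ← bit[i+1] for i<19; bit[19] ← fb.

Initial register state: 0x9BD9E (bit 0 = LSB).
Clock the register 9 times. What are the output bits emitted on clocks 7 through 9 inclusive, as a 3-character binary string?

reg_0 = 0x9BD9E
clock 1: out=0, reg = 0xCDECF
clock 2: out=1, reg = 0xE6F67
clock 3: out=1, reg = 0xF37B3
clock 4: out=1, reg = 0xF9BD9
clock 5: out=1, reg = 0x7CDEC
clock 6: out=0, reg = 0x3E6F6
clock 7: out=0, reg = 0x9F37B
clock 8: out=1, reg = 0x4F9BD
clock 9: out=1, reg = 0xA7CDE

011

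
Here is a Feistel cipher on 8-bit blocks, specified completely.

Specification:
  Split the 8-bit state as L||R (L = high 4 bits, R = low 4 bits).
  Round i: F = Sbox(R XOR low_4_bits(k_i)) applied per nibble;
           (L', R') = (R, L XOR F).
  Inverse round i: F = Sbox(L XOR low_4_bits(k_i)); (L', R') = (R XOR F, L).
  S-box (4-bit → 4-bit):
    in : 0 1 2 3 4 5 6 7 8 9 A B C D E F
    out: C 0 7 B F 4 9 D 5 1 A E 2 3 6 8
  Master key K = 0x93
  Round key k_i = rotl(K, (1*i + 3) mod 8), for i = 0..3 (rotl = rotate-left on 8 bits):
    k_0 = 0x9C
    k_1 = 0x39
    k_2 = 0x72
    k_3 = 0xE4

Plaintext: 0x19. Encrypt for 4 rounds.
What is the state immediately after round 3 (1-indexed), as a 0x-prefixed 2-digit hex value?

0xB4

s_0 = plaintext = 0x19
s_1 = Round(s_0, k_0) = 0x95
s_2 = Round(s_1, k_1) = 0x5B
s_3 = Round(s_2, k_2) = 0xB4
s_4 = Round(s_3, k_3) = 0x47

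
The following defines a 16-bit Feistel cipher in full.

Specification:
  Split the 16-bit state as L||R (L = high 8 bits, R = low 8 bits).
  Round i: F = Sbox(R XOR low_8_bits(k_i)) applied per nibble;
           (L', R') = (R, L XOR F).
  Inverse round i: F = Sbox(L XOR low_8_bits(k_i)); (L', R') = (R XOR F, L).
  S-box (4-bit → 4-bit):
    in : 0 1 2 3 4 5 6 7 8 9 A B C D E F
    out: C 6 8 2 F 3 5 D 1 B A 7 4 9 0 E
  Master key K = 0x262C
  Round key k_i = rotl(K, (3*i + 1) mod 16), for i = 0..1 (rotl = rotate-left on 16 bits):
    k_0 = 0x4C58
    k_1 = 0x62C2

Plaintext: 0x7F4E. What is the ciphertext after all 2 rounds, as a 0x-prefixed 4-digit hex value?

0x1ADF

s_0 = plaintext = 0x7F4E
s_1 = Round(s_0, k_0) = 0x4E1A
s_2 = Round(s_1, k_1) = 0x1ADF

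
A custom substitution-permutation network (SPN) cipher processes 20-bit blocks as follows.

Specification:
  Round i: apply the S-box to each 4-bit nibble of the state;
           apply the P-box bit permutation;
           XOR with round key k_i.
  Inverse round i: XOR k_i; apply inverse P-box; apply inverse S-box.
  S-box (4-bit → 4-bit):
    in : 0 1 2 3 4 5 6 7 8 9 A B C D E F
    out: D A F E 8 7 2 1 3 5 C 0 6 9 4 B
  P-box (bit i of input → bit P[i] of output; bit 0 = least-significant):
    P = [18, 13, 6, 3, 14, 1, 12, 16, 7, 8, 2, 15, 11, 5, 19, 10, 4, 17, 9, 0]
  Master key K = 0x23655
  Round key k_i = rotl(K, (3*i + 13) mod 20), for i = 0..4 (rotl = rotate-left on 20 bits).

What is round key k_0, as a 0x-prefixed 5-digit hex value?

0xAA46C

K = 0x23655
k_0 = rotl(K, (3*0+13) mod 20) = rotl(K, 13) = 0xAA46C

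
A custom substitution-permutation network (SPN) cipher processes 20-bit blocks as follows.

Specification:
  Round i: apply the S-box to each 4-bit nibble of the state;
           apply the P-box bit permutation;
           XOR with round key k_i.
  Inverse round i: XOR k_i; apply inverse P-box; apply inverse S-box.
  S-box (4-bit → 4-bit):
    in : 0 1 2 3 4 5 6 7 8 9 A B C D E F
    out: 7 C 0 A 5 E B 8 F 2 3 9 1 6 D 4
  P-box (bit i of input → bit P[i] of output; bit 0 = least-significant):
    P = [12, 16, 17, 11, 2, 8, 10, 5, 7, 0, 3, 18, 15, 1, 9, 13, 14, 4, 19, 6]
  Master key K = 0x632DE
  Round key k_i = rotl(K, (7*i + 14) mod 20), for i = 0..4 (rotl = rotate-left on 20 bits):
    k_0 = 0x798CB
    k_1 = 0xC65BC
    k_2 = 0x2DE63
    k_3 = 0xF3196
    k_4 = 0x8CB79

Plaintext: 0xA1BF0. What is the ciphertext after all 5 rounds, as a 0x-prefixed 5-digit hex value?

0x65F3D

s_0 = plaintext = 0xA1BF0
s_1 = Round(s_0, k_0) = 0x0EE5B
s_2 = Round(s_1, k_1) = 0x09A04
s_3 = Round(s_2, k_2) = 0x88BF4
s_4 = Round(s_3, k_3) = 0x1C744
s_5 = Round(s_4, k_4) = 0x65F3D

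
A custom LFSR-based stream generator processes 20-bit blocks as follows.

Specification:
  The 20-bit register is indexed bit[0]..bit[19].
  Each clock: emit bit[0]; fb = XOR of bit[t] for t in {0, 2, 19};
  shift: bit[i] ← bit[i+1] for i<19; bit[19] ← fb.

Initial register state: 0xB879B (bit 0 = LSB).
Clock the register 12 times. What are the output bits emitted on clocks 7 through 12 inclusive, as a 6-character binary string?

011110

reg_0 = 0xB879B
clock 1: out=1, reg = 0x5C3CD
clock 2: out=1, reg = 0x2E1E6
clock 3: out=0, reg = 0x970F3
clock 4: out=1, reg = 0x4B879
clock 5: out=1, reg = 0xA5C3C
clock 6: out=0, reg = 0x52E1E
clock 7: out=0, reg = 0xA970F
clock 8: out=1, reg = 0xD4B87
clock 9: out=1, reg = 0xEA5C3
clock 10: out=1, reg = 0x752E1
clock 11: out=1, reg = 0xBA970
clock 12: out=0, reg = 0xDD4B8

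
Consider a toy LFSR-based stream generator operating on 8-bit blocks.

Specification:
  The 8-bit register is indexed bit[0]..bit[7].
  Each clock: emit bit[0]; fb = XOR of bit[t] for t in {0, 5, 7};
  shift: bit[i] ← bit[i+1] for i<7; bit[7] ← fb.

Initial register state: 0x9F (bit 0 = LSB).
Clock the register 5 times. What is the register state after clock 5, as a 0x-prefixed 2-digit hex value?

reg_0 = 0x9F
clock 1: out=1, reg = 0x4F
clock 2: out=1, reg = 0xA7
clock 3: out=1, reg = 0xD3
clock 4: out=1, reg = 0x69
clock 5: out=1, reg = 0x34

0x34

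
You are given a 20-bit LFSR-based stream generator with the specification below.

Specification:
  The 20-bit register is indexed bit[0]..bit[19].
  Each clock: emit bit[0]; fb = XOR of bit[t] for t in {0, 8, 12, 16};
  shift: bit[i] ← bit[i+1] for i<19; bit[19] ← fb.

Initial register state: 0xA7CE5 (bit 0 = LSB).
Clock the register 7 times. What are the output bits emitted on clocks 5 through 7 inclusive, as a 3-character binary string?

reg_0 = 0xA7CE5
clock 1: out=1, reg = 0x53E72
clock 2: out=0, reg = 0x29F39
clock 3: out=1, reg = 0x94F9C
clock 4: out=0, reg = 0x4A7CE
clock 5: out=0, reg = 0xA53E7
clock 6: out=1, reg = 0xD29F3
clock 7: out=1, reg = 0xE94F9

011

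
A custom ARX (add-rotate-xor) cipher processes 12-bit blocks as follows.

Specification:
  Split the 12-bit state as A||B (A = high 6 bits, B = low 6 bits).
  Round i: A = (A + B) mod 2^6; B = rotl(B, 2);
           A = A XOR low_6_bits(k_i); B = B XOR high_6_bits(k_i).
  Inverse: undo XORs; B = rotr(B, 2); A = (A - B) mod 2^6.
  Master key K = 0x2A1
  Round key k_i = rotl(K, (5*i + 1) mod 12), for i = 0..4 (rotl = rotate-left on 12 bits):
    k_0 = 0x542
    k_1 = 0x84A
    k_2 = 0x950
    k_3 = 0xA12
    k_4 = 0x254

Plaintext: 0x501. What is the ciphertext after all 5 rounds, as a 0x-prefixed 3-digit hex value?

0x096

s_0 = plaintext = 0x501
s_1 = Round(s_0, k_0) = 0x5D1
s_2 = Round(s_1, k_1) = 0x8A4
s_3 = Round(s_2, k_2) = 0x5B7
s_4 = Round(s_3, k_3) = 0x7F7
s_5 = Round(s_4, k_4) = 0x096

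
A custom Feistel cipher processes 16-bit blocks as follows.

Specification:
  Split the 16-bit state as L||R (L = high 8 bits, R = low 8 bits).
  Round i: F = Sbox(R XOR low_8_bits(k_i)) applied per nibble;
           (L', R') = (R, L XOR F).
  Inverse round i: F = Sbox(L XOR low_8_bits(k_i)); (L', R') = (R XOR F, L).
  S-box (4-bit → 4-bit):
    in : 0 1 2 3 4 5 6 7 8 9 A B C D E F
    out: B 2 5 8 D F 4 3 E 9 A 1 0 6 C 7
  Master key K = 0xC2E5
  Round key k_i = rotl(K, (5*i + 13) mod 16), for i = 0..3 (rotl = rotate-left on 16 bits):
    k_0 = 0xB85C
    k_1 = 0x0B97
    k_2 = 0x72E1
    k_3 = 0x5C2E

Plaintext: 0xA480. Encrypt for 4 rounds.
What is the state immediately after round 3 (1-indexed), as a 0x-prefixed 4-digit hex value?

s_0 = plaintext = 0xA480
s_1 = Round(s_0, k_0) = 0x80C4
s_2 = Round(s_1, k_1) = 0xC478
s_3 = Round(s_2, k_2) = 0x785D
s_4 = Round(s_3, k_3) = 0x5D40

0x785D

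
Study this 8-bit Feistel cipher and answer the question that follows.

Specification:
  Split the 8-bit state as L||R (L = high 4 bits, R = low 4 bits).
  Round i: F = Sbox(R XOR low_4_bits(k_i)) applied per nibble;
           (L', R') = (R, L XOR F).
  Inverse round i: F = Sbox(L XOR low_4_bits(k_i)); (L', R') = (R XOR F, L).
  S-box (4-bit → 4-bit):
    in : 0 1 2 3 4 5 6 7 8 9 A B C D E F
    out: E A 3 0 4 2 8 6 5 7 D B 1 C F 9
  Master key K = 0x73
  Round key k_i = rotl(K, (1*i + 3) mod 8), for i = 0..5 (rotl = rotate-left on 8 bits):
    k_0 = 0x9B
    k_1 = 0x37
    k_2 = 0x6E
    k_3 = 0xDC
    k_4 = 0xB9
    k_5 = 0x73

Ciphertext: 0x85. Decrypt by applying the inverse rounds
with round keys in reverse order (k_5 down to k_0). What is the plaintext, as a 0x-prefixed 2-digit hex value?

s_0 = ciphertext = 0x85
s_1 = InvRound(s_0, k_5) = 0xE8
s_2 = InvRound(s_1, k_4) = 0xEE
s_3 = InvRound(s_2, k_3) = 0xDE
s_4 = InvRound(s_3, k_2) = 0xED
s_5 = InvRound(s_4, k_1) = 0xAE
s_6 = InvRound(s_5, k_0) = 0x4A

0x4A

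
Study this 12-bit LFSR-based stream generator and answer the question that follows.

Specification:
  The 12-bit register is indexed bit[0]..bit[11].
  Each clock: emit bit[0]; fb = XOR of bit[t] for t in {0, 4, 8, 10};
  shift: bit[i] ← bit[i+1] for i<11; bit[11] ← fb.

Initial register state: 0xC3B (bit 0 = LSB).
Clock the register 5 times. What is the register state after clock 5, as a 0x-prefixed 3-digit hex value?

reg_0 = 0xC3B
clock 1: out=1, reg = 0xE1D
clock 2: out=1, reg = 0xF0E
clock 3: out=0, reg = 0x787
clock 4: out=1, reg = 0xBC3
clock 5: out=1, reg = 0x5E1

0x5E1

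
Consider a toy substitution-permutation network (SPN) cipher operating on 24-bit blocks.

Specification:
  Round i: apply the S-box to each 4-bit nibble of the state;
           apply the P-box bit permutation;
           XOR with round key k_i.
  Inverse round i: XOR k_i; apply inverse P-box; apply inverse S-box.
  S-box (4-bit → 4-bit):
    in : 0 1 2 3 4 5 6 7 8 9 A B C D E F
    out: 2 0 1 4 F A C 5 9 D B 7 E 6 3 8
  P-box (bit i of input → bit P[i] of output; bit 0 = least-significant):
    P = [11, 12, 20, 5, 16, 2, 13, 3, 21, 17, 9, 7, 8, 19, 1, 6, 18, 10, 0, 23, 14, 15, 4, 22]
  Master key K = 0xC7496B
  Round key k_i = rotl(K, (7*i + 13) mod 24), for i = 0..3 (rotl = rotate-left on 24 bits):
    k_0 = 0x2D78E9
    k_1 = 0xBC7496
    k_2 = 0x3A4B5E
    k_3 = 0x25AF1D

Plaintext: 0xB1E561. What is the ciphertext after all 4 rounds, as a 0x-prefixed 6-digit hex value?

s_0 = plaintext = 0xB1E561
s_1 = Round(s_0, k_0) = 0x279971
s_2 = Round(s_1, k_1) = 0x991755
s_3 = Round(s_2, k_2) = 0xDE1963
s_4 = Round(s_3, k_3) = 0x110985

0x110985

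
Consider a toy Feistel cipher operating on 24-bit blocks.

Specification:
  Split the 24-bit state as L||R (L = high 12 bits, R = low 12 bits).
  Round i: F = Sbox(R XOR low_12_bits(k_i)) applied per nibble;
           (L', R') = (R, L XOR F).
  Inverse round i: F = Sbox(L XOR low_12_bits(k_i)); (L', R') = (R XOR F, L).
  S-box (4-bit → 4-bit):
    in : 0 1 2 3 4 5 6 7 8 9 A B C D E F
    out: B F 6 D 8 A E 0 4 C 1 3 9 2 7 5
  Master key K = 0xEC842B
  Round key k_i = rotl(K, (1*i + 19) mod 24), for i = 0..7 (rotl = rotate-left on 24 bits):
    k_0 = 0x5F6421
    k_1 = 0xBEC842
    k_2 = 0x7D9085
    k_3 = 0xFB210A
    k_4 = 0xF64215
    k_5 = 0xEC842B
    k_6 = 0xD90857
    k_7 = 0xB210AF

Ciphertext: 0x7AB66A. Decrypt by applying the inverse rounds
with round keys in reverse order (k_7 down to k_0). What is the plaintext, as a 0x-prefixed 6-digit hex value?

0x2DD181

s_0 = ciphertext = 0x7AB66A
s_1 = InvRound(s_0, k_7) = 0x6D27AB
s_2 = InvRound(s_1, k_6) = 0x0E16D2
s_3 = InvRound(s_2, k_5) = 0xE430E1
s_4 = InvRound(s_3, k_4) = 0x94FE43
s_5 = InvRound(s_4, k_3) = 0xAC994F
s_6 = InvRound(s_5, k_2) = 0x8C6AC9
s_7 = InvRound(s_6, k_1) = 0x1818C6
s_8 = InvRound(s_7, k_0) = 0x2DD181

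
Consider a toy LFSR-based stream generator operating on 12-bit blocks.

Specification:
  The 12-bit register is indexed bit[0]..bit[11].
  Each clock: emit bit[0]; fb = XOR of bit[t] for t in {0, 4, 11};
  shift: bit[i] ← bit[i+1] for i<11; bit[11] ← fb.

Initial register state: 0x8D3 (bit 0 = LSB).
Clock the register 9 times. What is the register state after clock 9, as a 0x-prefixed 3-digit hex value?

0x9AC

reg_0 = 0x8D3
clock 1: out=1, reg = 0xC69
clock 2: out=1, reg = 0x634
clock 3: out=0, reg = 0xB1A
clock 4: out=0, reg = 0x58D
clock 5: out=1, reg = 0xAC6
clock 6: out=0, reg = 0xD63
clock 7: out=1, reg = 0x6B1
clock 8: out=1, reg = 0x358
clock 9: out=0, reg = 0x9AC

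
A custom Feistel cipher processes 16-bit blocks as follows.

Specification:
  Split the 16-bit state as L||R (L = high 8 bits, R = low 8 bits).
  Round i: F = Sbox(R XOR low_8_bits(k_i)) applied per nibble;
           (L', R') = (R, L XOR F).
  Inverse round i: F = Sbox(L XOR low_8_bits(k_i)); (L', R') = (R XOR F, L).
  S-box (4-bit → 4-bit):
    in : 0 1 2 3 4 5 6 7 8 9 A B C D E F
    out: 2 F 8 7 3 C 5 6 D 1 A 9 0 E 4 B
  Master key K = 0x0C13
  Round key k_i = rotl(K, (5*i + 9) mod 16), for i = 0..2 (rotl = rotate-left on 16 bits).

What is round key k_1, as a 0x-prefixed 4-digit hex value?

K = 0x0C13
k_0 = rotl(K, (5*0+9) mod 16) = rotl(K, 9) = 0x2618
k_1 = rotl(K, (5*1+9) mod 16) = rotl(K, 14) = 0xC304

0xC304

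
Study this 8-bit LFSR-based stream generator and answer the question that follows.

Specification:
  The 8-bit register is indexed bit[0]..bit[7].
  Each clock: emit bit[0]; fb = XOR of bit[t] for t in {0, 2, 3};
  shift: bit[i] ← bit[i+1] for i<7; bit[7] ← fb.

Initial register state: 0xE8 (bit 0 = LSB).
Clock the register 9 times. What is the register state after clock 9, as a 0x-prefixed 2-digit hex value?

0xF7

reg_0 = 0xE8
clock 1: out=0, reg = 0xF4
clock 2: out=0, reg = 0xFA
clock 3: out=0, reg = 0xFD
clock 4: out=1, reg = 0xFE
clock 5: out=0, reg = 0x7F
clock 6: out=1, reg = 0xBF
clock 7: out=1, reg = 0xDF
clock 8: out=1, reg = 0xEF
clock 9: out=1, reg = 0xF7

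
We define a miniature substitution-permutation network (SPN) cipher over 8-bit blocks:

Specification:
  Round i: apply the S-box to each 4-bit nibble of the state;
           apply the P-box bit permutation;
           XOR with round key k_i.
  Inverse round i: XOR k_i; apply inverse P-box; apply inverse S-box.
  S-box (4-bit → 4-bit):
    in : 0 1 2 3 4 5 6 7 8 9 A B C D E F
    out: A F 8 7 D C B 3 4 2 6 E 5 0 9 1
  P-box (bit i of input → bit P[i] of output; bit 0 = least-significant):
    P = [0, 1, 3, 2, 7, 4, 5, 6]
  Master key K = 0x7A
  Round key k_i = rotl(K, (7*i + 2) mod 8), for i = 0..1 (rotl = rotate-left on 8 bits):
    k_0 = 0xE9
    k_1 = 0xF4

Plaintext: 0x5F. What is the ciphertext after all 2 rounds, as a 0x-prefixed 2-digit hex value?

s_0 = plaintext = 0x5F
s_1 = Round(s_0, k_0) = 0x88
s_2 = Round(s_1, k_1) = 0xDC

0xDC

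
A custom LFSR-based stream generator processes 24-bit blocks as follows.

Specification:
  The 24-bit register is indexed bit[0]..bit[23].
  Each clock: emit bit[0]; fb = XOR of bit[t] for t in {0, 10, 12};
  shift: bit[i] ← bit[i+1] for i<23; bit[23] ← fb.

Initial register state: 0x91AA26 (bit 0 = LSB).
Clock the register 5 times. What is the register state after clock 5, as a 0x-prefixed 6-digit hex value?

reg_0 = 0x91AA26
clock 1: out=0, reg = 0x48D513
clock 2: out=1, reg = 0xA46A89
clock 3: out=1, reg = 0xD23544
clock 4: out=0, reg = 0x691AA2
clock 5: out=0, reg = 0xB48D51

0xB48D51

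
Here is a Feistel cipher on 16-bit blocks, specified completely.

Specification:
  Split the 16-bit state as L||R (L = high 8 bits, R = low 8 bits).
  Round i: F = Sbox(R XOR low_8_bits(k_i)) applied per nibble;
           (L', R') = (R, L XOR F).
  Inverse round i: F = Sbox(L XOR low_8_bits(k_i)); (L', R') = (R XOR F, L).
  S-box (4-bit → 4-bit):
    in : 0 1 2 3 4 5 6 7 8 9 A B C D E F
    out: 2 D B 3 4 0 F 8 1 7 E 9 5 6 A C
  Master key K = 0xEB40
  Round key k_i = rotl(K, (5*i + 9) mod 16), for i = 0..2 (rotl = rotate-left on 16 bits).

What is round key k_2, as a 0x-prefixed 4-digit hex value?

K = 0xEB40
k_0 = rotl(K, (5*0+9) mod 16) = rotl(K, 9) = 0x81D6
k_1 = rotl(K, (5*1+9) mod 16) = rotl(K, 14) = 0x3AD0
k_2 = rotl(K, (5*2+9) mod 16) = rotl(K, 3) = 0x5A07

0x5A07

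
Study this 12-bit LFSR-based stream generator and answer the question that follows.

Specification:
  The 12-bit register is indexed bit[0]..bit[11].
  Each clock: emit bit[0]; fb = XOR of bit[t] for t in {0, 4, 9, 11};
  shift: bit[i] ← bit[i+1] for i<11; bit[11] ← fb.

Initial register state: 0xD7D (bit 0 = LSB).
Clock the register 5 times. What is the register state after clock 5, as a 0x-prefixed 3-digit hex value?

reg_0 = 0xD7D
clock 1: out=1, reg = 0xEBE
clock 2: out=0, reg = 0xF5F
clock 3: out=1, reg = 0x7AF
clock 4: out=1, reg = 0x3D7
clock 5: out=1, reg = 0x9EB

0x9EB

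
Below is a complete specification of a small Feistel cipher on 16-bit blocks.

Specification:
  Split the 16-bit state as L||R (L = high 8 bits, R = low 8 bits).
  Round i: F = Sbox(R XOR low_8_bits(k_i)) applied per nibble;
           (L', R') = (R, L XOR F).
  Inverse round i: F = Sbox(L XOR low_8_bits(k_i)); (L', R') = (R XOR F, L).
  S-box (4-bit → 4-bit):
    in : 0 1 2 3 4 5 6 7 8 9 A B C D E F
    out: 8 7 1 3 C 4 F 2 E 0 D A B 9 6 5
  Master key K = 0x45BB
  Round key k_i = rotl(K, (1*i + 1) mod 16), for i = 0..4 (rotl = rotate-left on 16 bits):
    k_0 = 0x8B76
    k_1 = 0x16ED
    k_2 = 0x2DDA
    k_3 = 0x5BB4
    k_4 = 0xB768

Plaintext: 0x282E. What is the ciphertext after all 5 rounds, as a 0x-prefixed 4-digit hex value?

s_0 = plaintext = 0x282E
s_1 = Round(s_0, k_0) = 0x2E66
s_2 = Round(s_1, k_1) = 0x66C4
s_3 = Round(s_2, k_2) = 0xC410
s_4 = Round(s_3, k_3) = 0x1018
s_5 = Round(s_4, k_4) = 0x1838

0x1838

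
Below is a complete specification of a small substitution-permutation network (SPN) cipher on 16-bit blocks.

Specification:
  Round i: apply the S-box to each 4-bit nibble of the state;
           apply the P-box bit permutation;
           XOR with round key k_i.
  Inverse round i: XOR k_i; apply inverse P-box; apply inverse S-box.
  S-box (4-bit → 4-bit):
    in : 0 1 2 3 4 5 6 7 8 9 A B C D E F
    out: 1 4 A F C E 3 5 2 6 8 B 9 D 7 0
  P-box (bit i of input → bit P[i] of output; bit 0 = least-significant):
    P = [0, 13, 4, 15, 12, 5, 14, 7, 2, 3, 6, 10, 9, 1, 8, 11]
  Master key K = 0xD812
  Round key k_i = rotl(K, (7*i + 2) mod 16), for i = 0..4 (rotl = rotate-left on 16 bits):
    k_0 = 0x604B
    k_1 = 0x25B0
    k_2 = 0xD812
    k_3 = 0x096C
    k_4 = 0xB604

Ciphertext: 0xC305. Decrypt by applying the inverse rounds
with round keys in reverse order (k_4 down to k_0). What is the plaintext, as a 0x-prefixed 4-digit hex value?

s_0 = ciphertext = 0xC305
s_1 = InvRound(s_0, k_4) = 0x1A76
s_2 = InvRound(s_1, k_3) = 0xE801
s_3 = InvRound(s_2, k_2) = 0x8F0E
s_4 = InvRound(s_3, k_1) = 0xB625
s_5 = InvRound(s_4, k_0) = 0x63EA

0x63EA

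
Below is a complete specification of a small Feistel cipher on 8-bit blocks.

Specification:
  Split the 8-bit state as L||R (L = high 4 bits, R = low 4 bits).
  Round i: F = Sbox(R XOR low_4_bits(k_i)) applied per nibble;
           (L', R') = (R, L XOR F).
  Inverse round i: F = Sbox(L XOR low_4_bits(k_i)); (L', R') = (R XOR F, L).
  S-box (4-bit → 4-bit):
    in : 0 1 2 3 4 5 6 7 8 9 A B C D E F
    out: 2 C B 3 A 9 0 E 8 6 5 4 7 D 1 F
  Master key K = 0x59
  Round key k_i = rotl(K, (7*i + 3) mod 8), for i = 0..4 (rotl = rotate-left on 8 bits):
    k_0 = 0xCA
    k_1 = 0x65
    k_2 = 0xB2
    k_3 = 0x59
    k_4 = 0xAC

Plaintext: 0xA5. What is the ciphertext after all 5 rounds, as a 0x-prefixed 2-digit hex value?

s_0 = plaintext = 0xA5
s_1 = Round(s_0, k_0) = 0x55
s_2 = Round(s_1, k_1) = 0x57
s_3 = Round(s_2, k_2) = 0x7C
s_4 = Round(s_3, k_3) = 0xCE
s_5 = Round(s_4, k_4) = 0xE7

0xE7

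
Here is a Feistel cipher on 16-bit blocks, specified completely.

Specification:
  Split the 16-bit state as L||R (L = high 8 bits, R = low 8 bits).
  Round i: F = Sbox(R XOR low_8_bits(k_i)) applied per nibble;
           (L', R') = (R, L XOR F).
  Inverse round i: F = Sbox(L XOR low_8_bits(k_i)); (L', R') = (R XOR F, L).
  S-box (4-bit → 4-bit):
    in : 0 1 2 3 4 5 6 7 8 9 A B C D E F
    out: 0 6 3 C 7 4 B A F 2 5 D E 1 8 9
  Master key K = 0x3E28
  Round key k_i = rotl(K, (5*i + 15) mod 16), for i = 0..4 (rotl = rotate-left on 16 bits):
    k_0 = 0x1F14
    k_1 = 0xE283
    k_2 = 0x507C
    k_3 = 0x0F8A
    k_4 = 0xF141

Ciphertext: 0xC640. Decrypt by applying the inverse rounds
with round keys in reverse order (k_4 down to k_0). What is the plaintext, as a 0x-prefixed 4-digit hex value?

0xD128

s_0 = ciphertext = 0xC640
s_1 = InvRound(s_0, k_4) = 0xBAC6
s_2 = InvRound(s_1, k_3) = 0x06BA
s_3 = InvRound(s_2, k_2) = 0x1F06
s_4 = InvRound(s_3, k_1) = 0x281F
s_5 = InvRound(s_4, k_0) = 0xD128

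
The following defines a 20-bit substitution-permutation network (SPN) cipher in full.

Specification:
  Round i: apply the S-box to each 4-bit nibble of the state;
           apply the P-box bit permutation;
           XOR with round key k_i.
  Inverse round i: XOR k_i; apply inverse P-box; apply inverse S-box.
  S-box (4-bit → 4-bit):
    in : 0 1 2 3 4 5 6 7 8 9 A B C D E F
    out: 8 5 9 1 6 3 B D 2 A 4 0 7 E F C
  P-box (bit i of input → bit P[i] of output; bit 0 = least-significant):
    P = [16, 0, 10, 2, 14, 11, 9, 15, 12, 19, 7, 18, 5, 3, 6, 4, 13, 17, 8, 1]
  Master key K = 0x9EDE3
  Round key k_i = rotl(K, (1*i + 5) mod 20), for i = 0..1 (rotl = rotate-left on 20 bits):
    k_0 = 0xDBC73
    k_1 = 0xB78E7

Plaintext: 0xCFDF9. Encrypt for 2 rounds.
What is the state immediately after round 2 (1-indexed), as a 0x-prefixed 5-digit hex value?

0xE5A02

s_0 = plaintext = 0xCFDF9
s_1 = Round(s_0, k_0) = 0x31FA6
s_2 = Round(s_1, k_1) = 0xE5A02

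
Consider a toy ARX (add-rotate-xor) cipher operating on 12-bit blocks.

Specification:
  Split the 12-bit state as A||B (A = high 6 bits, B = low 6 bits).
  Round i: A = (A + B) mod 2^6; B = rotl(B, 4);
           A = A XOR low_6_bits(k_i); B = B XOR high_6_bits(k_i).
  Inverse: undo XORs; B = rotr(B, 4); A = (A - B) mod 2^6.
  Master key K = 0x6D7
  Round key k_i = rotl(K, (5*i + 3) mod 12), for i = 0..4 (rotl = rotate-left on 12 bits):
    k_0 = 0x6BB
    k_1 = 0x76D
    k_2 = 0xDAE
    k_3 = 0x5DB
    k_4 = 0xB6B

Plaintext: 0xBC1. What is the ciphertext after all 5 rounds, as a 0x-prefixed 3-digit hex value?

s_0 = plaintext = 0xBC1
s_1 = Round(s_0, k_0) = 0x2CA
s_2 = Round(s_1, k_1) = 0xE3F
s_3 = Round(s_2, k_2) = 0x649
s_4 = Round(s_3, k_3) = 0xE45
s_5 = Round(s_4, k_4) = 0x57C

0x57C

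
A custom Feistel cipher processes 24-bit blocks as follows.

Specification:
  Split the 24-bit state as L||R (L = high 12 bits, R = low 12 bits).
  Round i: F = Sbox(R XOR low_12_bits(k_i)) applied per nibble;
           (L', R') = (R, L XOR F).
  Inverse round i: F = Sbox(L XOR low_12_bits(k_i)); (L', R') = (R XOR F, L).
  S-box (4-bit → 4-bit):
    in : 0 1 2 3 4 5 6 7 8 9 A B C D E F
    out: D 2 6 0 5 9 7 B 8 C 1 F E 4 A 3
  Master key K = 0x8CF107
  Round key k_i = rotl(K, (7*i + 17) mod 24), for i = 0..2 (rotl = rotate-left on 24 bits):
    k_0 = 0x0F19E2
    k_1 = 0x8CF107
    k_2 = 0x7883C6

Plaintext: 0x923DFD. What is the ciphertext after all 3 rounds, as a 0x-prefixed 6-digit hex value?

0x926DAD

s_0 = plaintext = 0x923DFD
s_1 = Round(s_0, k_0) = 0xDFDC00
s_2 = Round(s_1, k_1) = 0xC00926
s_3 = Round(s_2, k_2) = 0x926DAD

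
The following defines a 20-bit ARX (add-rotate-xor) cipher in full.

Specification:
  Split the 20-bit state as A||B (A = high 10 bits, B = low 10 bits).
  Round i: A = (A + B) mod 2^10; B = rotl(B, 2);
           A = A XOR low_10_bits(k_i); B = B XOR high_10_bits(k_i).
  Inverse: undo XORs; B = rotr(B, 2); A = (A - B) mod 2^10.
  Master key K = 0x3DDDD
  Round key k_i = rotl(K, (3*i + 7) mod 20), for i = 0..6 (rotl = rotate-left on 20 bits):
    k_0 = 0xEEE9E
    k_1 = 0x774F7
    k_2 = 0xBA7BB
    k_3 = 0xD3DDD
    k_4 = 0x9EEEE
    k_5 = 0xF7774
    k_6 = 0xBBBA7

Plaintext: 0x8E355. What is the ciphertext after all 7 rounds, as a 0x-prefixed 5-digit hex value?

s_0 = plaintext = 0x8E355
s_1 = Round(s_0, k_0) = 0xC4EEC
s_2 = Round(s_1, k_1) = 0x4226F
s_3 = Round(s_2, k_2) = 0x33357
s_4 = Round(s_3, k_3) = 0x7FA10
s_5 = Round(s_4, k_4) = 0xB8239
s_6 = Round(s_5, k_5) = 0x9B73B
s_7 = Round(s_6, k_6) = 0x83E01

0x83E01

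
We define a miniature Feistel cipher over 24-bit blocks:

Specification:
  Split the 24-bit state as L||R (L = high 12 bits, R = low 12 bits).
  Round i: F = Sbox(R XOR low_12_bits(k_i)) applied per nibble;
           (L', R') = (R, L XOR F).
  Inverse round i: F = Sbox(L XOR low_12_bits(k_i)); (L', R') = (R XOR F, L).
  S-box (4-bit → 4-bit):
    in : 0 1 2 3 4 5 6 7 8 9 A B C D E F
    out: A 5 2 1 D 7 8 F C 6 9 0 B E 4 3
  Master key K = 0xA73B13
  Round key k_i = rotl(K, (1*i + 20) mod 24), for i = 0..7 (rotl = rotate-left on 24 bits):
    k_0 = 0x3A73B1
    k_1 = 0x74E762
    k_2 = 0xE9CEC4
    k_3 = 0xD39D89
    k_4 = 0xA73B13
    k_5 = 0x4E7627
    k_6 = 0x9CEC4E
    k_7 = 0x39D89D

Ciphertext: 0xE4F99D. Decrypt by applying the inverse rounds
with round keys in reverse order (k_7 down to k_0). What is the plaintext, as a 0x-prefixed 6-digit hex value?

0x8D164E

s_0 = ciphertext = 0xE4F99D
s_1 = InvRound(s_0, k_7) = 0x17FE4F
s_2 = InvRound(s_1, k_6) = 0x05A17F
s_3 = InvRound(s_2, k_5) = 0x98105A
s_4 = InvRound(s_3, k_4) = 0x238981
s_5 = InvRound(s_4, k_3) = 0xA84238
s_6 = InvRound(s_5, k_2) = 0xFE2A84
s_7 = InvRound(s_6, k_1) = 0x64EFE2
s_8 = InvRound(s_7, k_0) = 0x8D164E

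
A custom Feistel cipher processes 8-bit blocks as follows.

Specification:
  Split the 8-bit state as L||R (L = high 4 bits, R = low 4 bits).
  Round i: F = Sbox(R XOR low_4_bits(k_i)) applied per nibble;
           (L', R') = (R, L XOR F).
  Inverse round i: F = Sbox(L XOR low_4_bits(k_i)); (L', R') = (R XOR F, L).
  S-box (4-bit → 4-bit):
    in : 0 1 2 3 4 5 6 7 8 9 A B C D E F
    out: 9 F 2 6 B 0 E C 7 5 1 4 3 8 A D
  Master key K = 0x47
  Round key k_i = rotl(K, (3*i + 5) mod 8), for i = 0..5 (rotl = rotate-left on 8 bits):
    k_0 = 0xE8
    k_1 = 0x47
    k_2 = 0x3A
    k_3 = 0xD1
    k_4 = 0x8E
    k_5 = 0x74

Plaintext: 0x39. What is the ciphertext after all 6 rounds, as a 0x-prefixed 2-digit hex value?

0x3E

s_0 = plaintext = 0x39
s_1 = Round(s_0, k_0) = 0x9C
s_2 = Round(s_1, k_1) = 0xCD
s_3 = Round(s_2, k_2) = 0xD0
s_4 = Round(s_3, k_3) = 0x02
s_5 = Round(s_4, k_4) = 0x23
s_6 = Round(s_5, k_5) = 0x3E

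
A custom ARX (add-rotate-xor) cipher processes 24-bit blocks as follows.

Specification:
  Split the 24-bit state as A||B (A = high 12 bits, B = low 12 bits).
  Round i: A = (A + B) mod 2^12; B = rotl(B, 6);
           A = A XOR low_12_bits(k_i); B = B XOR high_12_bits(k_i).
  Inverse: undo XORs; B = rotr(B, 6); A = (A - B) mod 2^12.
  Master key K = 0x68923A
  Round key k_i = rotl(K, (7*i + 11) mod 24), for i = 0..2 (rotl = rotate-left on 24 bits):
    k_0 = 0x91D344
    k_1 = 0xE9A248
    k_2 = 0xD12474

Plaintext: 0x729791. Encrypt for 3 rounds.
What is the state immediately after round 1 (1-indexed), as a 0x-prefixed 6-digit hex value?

0xDFED43

s_0 = plaintext = 0x729791
s_1 = Round(s_0, k_0) = 0xDFED43
s_2 = Round(s_1, k_1) = 0x909E6F
s_3 = Round(s_2, k_2) = 0x30C6EB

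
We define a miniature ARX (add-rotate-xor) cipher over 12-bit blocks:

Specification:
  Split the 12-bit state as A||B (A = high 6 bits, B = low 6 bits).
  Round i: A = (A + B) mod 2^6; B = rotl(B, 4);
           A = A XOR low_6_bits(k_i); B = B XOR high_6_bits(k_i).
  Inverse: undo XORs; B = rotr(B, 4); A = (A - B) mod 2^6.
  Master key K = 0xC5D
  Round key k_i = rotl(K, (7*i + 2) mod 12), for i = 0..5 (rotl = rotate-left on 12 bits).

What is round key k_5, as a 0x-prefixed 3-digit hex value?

0x8BB

K = 0xC5D
k_0 = rotl(K, (7*0+2) mod 12) = rotl(K, 2) = 0x177
k_1 = rotl(K, (7*1+2) mod 12) = rotl(K, 9) = 0xB8B
k_2 = rotl(K, (7*2+2) mod 12) = rotl(K, 4) = 0x5DC
k_3 = rotl(K, (7*3+2) mod 12) = rotl(K, 11) = 0xE2E
k_4 = rotl(K, (7*4+2) mod 12) = rotl(K, 6) = 0x771
k_5 = rotl(K, (7*5+2) mod 12) = rotl(K, 1) = 0x8BB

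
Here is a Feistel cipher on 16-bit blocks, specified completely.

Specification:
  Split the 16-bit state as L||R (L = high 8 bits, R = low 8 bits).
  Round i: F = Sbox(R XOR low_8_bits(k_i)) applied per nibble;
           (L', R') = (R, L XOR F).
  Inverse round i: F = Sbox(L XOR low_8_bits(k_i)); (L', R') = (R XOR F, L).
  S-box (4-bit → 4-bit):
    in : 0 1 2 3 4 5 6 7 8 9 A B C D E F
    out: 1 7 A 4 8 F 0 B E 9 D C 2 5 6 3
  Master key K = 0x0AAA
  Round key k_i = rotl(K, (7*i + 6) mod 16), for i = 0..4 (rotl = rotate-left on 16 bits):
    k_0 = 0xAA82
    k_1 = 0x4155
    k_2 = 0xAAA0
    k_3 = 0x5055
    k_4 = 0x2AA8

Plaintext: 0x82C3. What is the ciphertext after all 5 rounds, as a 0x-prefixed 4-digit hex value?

s_0 = plaintext = 0x82C3
s_1 = Round(s_0, k_0) = 0xC305
s_2 = Round(s_1, k_1) = 0x0532
s_3 = Round(s_2, k_2) = 0x329F
s_4 = Round(s_3, k_3) = 0x9F1F
s_5 = Round(s_4, k_4) = 0x1F54

0x1F54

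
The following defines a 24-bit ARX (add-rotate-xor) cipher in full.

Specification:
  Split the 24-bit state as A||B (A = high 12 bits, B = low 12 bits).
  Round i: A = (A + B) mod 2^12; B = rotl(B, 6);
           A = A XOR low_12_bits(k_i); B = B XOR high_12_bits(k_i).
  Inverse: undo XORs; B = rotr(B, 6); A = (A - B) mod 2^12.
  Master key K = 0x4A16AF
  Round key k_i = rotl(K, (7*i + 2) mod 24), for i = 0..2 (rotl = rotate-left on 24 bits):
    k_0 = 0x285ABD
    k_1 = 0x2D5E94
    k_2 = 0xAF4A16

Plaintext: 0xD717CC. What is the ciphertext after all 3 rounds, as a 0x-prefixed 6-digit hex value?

0x9F7E25

s_0 = plaintext = 0xD717CC
s_1 = Round(s_0, k_0) = 0xF8019A
s_2 = Round(s_1, k_1) = 0xF8E453
s_3 = Round(s_2, k_2) = 0x9F7E25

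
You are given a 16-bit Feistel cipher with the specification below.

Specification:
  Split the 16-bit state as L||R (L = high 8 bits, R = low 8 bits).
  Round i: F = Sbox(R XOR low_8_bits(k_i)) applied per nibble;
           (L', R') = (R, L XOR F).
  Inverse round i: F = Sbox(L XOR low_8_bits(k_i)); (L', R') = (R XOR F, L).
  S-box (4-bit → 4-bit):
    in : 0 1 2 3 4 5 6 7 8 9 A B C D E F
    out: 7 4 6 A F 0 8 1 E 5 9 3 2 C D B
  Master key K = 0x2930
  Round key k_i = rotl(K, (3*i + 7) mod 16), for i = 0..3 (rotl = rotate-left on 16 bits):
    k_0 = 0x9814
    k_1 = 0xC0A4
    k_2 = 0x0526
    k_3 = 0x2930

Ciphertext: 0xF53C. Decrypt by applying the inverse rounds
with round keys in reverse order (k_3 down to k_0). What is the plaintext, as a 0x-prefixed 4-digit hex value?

0x64A2

s_0 = ciphertext = 0xF53C
s_1 = InvRound(s_0, k_3) = 0x1CF5
s_2 = InvRound(s_1, k_2) = 0x5C1C
s_3 = InvRound(s_2, k_1) = 0xA25C
s_4 = InvRound(s_3, k_0) = 0x64A2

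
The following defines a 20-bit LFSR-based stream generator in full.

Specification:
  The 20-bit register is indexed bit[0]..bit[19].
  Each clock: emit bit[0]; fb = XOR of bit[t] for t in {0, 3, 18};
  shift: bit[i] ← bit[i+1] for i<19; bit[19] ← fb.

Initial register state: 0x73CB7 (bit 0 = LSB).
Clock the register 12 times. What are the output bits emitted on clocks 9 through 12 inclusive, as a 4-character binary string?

0011

reg_0 = 0x73CB7
clock 1: out=1, reg = 0x39E5B
clock 2: out=1, reg = 0x1CF2D
clock 3: out=1, reg = 0x0E796
clock 4: out=0, reg = 0x073CB
clock 5: out=1, reg = 0x039E5
clock 6: out=1, reg = 0x81CF2
clock 7: out=0, reg = 0x40E79
clock 8: out=1, reg = 0xA073C
clock 9: out=0, reg = 0xD039E
clock 10: out=0, reg = 0x681CF
clock 11: out=1, reg = 0xB40E7
clock 12: out=1, reg = 0xDA073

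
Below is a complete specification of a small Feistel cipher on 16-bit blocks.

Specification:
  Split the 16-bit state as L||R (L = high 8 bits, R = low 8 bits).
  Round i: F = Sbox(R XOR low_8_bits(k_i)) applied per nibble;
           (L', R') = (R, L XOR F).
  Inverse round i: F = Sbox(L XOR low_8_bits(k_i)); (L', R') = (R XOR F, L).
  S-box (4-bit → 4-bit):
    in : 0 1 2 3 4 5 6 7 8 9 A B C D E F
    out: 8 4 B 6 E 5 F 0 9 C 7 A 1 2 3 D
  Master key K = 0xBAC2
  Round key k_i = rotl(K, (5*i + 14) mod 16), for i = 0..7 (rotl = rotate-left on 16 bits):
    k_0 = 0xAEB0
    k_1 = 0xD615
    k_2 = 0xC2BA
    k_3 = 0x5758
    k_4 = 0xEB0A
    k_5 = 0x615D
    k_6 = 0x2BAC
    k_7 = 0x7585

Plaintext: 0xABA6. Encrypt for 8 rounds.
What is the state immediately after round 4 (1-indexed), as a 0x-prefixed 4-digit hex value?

0xFD07

s_0 = plaintext = 0xABA6
s_1 = Round(s_0, k_0) = 0xA6E4
s_2 = Round(s_1, k_1) = 0xE472
s_3 = Round(s_2, k_2) = 0x72FD
s_4 = Round(s_3, k_3) = 0xFD07
s_5 = Round(s_4, k_4) = 0x077F
s_6 = Round(s_5, k_5) = 0x7FBC
s_7 = Round(s_6, k_6) = 0xBC37
s_8 = Round(s_7, k_7) = 0x3717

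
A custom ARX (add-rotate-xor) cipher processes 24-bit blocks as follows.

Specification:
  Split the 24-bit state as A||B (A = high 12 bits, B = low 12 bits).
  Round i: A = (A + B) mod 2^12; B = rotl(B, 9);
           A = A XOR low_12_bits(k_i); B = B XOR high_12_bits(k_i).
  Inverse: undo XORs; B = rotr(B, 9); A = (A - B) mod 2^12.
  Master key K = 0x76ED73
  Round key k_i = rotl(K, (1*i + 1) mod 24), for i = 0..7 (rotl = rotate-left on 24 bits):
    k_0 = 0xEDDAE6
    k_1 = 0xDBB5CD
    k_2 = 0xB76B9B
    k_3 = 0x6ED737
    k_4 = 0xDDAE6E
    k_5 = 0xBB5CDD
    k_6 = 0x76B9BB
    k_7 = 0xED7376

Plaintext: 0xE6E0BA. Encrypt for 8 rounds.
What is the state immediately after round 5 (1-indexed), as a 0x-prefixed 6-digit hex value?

0x82FDBE

s_0 = plaintext = 0xE6E0BA
s_1 = Round(s_0, k_0) = 0x5CEACA
s_2 = Round(s_1, k_1) = 0x5558E2
s_3 = Round(s_2, k_2) = 0x5ACE6A
s_4 = Round(s_3, k_3) = 0x321320
s_5 = Round(s_4, k_4) = 0x82FDBE
s_6 = Round(s_5, k_5) = 0x930602
s_7 = Round(s_6, k_6) = 0x6893AB
s_8 = Round(s_7, k_7) = 0x9428A2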